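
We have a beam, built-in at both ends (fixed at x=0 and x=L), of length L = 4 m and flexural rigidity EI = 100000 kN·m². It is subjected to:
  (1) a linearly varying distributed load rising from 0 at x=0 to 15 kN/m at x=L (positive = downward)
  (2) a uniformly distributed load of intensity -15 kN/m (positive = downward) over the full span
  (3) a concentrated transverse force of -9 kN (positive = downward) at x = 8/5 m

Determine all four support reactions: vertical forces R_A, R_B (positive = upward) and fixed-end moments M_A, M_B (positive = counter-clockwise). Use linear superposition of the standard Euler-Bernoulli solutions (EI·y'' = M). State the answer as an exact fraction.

R_A = -3354/125 kN, M_A = -2148/125 kN·m, R_B = -1521/125 kN, M_B = 1432/125 kN·m

Load 1 — triangular load w₀=15 kN/m (0→w₀ over full span):
  R_A = 3w₀L/20 = 3·15·4/20 = 9 kN
  M_A = w₀L²/30 = 15·4²/30 = 8 kN·m
  R_B = 7w₀L/20 = 7·15·4/20 = 21 kN
  M_B = -w₀L²/20 = -15·4²/20 = -12 kN·m
Load 2 — uniform load w=-15 kN/m over full span:
  R_A = wL/2 = (-15)·4/2 = -30 kN
  M_A = wL²/12 = (-15)·4²/12 = -20 kN·m
  R_B = wL/2 = (-15)·4/2 = -30 kN
  M_B = -wL²/12 = -(-15)·4²/12 = 20 kN·m
Load 3 — point force P=-9 kN at a=8/5 m (b=L-a=12/5):
  R_A = Pb²(3a+b)/L³ = (-9)·(12/5)²·(3·(8/5)+(12/5))/4³ = -729/125 kN
  M_A = Pab²/L² = (-9)·(8/5)·(12/5)²/4² = -648/125 kN·m
  R_B = Pa²(a+3b)/L³ = (-9)·(8/5)²·((8/5)+3·(12/5))/4³ = -396/125 kN
  M_B = -Pa²b/L² = -(-9)·(8/5)²·(12/5)/4² = 432/125 kN·m
Superposition: R_A = -3354/125 kN, M_A = -2148/125 kN·m, R_B = -1521/125 kN, M_B = 1432/125 kN·m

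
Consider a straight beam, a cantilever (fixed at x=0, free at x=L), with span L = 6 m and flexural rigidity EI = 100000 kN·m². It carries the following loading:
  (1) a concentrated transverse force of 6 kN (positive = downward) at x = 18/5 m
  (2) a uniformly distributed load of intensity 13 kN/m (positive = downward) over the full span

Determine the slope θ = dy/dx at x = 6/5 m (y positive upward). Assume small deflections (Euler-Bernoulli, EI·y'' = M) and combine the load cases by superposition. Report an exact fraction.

Load 1 — point force P=6 kN at a=18/5 m (b=L-a=12/5):
  θ_1 = -Px(2a-x)/(2EI)  [x≤a] = -6·(6/5)·(2·(18/5)-(6/5))/(2·100000) = -27/125000 rad
Load 2 — uniform load w=13 kN/m over full span:
  θ_2 = -wx(x²-3Lx+3L²)/(6EI) = -13·(6/5)·((6/5)²-3·6·(6/5)+3·6²)/(6·100000) = -7137/3125000 rad
Superposition: θ = Σ θ_i = -1953/781250 rad ≈ -0.002500 rad

θ(6/5) = -1953/781250 rad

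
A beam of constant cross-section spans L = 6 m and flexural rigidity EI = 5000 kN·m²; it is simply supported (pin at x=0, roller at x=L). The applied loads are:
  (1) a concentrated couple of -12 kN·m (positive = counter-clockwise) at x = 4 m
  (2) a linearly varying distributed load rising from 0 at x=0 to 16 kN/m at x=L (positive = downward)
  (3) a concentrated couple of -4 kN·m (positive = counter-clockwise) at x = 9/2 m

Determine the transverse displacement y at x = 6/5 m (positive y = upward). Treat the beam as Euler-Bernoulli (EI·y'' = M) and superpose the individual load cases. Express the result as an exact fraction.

Load 1 — applied couple M₀=-12 kN·m at a=4 m (b=L-a=2):
  y_1 = (M₀x³/(6L)+C₁x)/EI  [x≤a] with C₁=M₀(3b²-L²)/(6L)=8 = ((-12)·(6/5)³/(6·6)+8·(6/5))/5000 = 141/78125 m
Load 2 — triangular load w₀=16 kN/m (0→w₀ over full span):
  y_2 = -w₀x(7L⁴-10L²x²+3x⁴)/(360LEI) = -16·(6/5)·(7·6⁴-10·6²·(6/5)²+3·(6/5)⁴)/(360·6·5000) = -148608/9765625 m
Load 3 — applied couple M₀=-4 kN·m at a=9/2 m (b=L-a=3/2):
  y_3 = (M₀x³/(6L)+C₁x)/EI  [x≤a] with C₁=M₀(3b²-L²)/(6L)=13/4 = ((-4)·(6/5)³/(6·6)+(13/4)·(6/5))/5000 = 927/1250000 m
Superposition: y = Σ y_i = -1979853/156250000 m ≈ -0.012671 m

y(6/5) = -1979853/156250000 m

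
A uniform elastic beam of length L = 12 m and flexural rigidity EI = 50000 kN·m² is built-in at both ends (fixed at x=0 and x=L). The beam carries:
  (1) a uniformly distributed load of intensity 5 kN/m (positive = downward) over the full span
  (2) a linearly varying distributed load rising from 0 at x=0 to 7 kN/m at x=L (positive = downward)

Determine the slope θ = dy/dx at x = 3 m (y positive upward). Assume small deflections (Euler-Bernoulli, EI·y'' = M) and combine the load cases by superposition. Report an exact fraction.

θ(3) = -18171/8000000 rad

Load 1 — uniform load w=5 kN/m over full span:
  θ_1 = -wx(L-x)(L-2x)/(12EI) = -5·3·(12-3)·(12-2·3)/(12·50000) = -27/20000 rad
Load 2 — triangular load w₀=7 kN/m (0→w₀ over full span):
  θ_2 = -w₀(2x(L-x)(L-2x)(x+2L)+x²(L-x)²)/(120LEI) = -7·(2·3·(12-3)·(12-2·3)·(3+2·12)+3²·(12-3)²)/(120·12·50000) = -7371/8000000 rad
Superposition: θ = Σ θ_i = -18171/8000000 rad ≈ -0.002271 rad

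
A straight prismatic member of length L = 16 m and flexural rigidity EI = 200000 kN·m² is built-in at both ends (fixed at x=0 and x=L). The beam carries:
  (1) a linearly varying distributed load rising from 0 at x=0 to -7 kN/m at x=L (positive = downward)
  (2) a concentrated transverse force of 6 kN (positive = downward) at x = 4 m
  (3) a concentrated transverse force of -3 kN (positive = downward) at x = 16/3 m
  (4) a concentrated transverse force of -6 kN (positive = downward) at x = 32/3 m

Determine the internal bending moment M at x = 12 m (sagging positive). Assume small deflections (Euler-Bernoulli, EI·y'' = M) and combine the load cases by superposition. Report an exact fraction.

M(12) = -3551/180 kN·m

Load 1 — triangular load w₀=-7 kN/m (0→w₀ over full span):
  M_1 = 3w₀Lx/20 - w₀L²/30 - w₀x³/(6L) = 3·(-7)·16·12/20 - (-7)·16²/30 - (-7)·12³/(6·16) = -238/15 kN·m
Load 2 — point force P=6 kN at a=4 m (b=L-a=12):
  M_2 = Pa²(a+3b)(L-x)/L³ - Pa²b/L²  [x>a] = 6·4²·(4+3·12)·(16-12)/16³ - 6·4²·12/16² = -3/4 kN·m
Load 3 — point force P=-3 kN at a=16/3 m (b=L-a=32/3):
  M_3 = Pa²(a+3b)(L-x)/L³ - Pa²b/L²  [x>a] = (-3)·(16/3)²·((16/3)+3·(32/3))·(16-12)/16³ - (-3)·(16/3)²·(32/3)/16² = 4/9 kN·m
Load 4 — point force P=-6 kN at a=32/3 m (b=L-a=16/3):
  M_4 = Pa²(a+3b)(L-x)/L³ - Pa²b/L²  [x>a] = (-6)·(32/3)²·((32/3)+3·(16/3))·(16-12)/16³ - (-6)·(32/3)²·(16/3)/16² = -32/9 kN·m
Superposition: M = Σ M_i = -3551/180 kN·m ≈ -19.727778 kN·m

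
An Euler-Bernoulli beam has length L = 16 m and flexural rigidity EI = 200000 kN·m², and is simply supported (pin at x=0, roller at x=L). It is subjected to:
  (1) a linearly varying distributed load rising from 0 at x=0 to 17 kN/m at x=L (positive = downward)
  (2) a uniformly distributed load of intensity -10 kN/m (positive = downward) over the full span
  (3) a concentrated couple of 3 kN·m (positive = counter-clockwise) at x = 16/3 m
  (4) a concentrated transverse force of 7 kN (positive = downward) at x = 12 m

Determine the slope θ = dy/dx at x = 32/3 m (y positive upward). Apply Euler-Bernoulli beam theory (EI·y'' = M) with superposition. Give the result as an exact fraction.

Load 1 — triangular load w₀=17 kN/m (0→w₀ over full span):
  θ_1 = -w₀(7L⁴-30L²x²+15x⁴)/(360LEI) = -17·(7·16⁴-30·16²·(32/3)²+15·(32/3)⁴)/(360·16·200000) = 12376/3796875 rad
Load 2 — uniform load w=-10 kN/m over full span:
  θ_2 = -w(L³-6Lx²+4x³)/(24EI) = -(-10)·(16³-6·16·(32/3)²+4·(32/3)³)/(24·200000) = -208/50625 rad
Load 3 — applied couple M₀=3 kN·m at a=16/3 m (b=L-a=32/3):
  θ_3 = (M₀x²/(2L)-M₀(x-a)+C₁)/EI  [x>a] with C₁=M₀(3b²-L²)/(6L)=8/3 = (3·(32/3)²/(2·16)-3·((32/3)-(16/3))+(8/3))/200000 = -1/75000 rad
Load 4 — point force P=7 kN at a=12 m (b=L-a=4):
  θ_4 = -Pb(L²-b²-3x²)/(6LEI)  [x≤a] = -7·4·(16²-4²-3·(32/3)²)/(6·16·200000) = 133/900000 rad
Superposition: θ = Σ θ_i = -86833/121500000 rad ≈ -0.000715 rad

θ(32/3) = -86833/121500000 rad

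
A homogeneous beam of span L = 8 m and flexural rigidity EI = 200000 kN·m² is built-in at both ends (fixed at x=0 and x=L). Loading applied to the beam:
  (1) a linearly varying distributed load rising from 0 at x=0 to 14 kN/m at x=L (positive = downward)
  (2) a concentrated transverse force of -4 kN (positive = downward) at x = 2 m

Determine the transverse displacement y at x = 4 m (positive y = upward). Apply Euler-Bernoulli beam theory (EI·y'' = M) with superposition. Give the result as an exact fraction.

Load 1 — triangular load w₀=14 kN/m (0→w₀ over full span):
  y_1 = -w₀x²(L-x)²(x+2L)/(120LEI) = -14·4²·(8-4)²·(4+2·8)/(120·8·200000) = -7/18750 m
Load 2 — point force P=-4 kN at a=2 m (b=L-a=6):
  y_2 = -Pa²(L-x)²(3bL-(3b+a)(L-x))/(6L³EI)  [x>a] = -(-4)·2²·(8-4)²·(3·6·8-(3·6+2)·(8-4))/(6·8³·200000) = 1/37500 m
Superposition: y = Σ y_i = -13/37500 m ≈ -0.000347 m

y(4) = -13/37500 m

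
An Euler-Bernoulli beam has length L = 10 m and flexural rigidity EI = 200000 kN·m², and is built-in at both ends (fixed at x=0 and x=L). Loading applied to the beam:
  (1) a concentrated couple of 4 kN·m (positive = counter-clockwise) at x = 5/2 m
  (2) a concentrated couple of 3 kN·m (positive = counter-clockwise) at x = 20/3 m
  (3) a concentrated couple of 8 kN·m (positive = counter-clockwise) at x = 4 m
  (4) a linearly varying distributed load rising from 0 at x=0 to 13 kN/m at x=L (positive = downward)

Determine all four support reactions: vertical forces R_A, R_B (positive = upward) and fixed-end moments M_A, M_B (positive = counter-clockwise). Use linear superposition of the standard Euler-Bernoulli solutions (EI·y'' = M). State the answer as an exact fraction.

R_A = 10751/500 kN, M_A = 13363/300 kN·m, R_B = 21749/500 kN, M_B = -6119/100 kN·m

Load 1 — applied couple M₀=4 kN·m at a=5/2 m (b=L-a=15/2):
  R_A = 6M₀ab/L³ = 6·4·(5/2)·(15/2)/10³ = 9/20 kN
  M_A = M₀b(2a-b)/L² = 4·(15/2)·(2·(5/2)-(15/2))/10² = -3/4 kN·m
  R_B = -6M₀ab/L³ = -6·4·(5/2)·(15/2)/10³ = -9/20 kN
  M_B = M₀a(2b-a)/L² = 4·(5/2)·(2·(15/2)-(5/2))/10² = 5/4 kN·m
Load 2 — applied couple M₀=3 kN·m at a=20/3 m (b=L-a=10/3):
  R_A = 6M₀ab/L³ = 6·3·(20/3)·(10/3)/10³ = 2/5 kN
  M_A = M₀b(2a-b)/L² = 3·(10/3)·(2·(20/3)-(10/3))/10² = 1 kN·m
  R_B = -6M₀ab/L³ = -6·3·(20/3)·(10/3)/10³ = -2/5 kN
  M_B = M₀a(2b-a)/L² = 3·(20/3)·(2·(10/3)-(20/3))/10² = 0 kN·m
Load 3 — applied couple M₀=8 kN·m at a=4 m (b=L-a=6):
  R_A = 6M₀ab/L³ = 6·8·4·6/10³ = 144/125 kN
  M_A = M₀b(2a-b)/L² = 8·6·(2·4-6)/10² = 24/25 kN·m
  R_B = -6M₀ab/L³ = -6·8·4·6/10³ = -144/125 kN
  M_B = M₀a(2b-a)/L² = 8·4·(2·6-4)/10² = 64/25 kN·m
Load 4 — triangular load w₀=13 kN/m (0→w₀ over full span):
  R_A = 3w₀L/20 = 3·13·10/20 = 39/2 kN
  M_A = w₀L²/30 = 13·10²/30 = 130/3 kN·m
  R_B = 7w₀L/20 = 7·13·10/20 = 91/2 kN
  M_B = -w₀L²/20 = -13·10²/20 = -65 kN·m
Superposition: R_A = 10751/500 kN, M_A = 13363/300 kN·m, R_B = 21749/500 kN, M_B = -6119/100 kN·m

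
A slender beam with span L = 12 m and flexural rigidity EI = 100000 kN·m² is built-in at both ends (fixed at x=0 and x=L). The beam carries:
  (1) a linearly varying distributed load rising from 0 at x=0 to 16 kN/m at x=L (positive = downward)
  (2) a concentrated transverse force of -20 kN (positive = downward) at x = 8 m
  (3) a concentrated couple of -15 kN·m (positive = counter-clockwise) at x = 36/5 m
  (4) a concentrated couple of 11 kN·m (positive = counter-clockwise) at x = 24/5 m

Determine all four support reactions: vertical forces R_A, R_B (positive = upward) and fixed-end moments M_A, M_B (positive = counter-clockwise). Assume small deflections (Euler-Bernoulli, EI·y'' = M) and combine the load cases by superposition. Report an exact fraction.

Load 1 — triangular load w₀=16 kN/m (0→w₀ over full span):
  R_A = 3w₀L/20 = 3·16·12/20 = 144/5 kN
  M_A = w₀L²/30 = 16·12²/30 = 384/5 kN·m
  R_B = 7w₀L/20 = 7·16·12/20 = 336/5 kN
  M_B = -w₀L²/20 = -16·12²/20 = -576/5 kN·m
Load 2 — point force P=-20 kN at a=8 m (b=L-a=4):
  R_A = Pb²(3a+b)/L³ = (-20)·4²·(3·8+4)/12³ = -140/27 kN
  M_A = Pab²/L² = (-20)·8·4²/12² = -160/9 kN·m
  R_B = Pa²(a+3b)/L³ = (-20)·8²·(8+3·4)/12³ = -400/27 kN
  M_B = -Pa²b/L² = -(-20)·8²·4/12² = 320/9 kN·m
Load 3 — applied couple M₀=-15 kN·m at a=36/5 m (b=L-a=24/5):
  R_A = 6M₀ab/L³ = 6·(-15)·(36/5)·(24/5)/12³ = -9/5 kN
  M_A = M₀b(2a-b)/L² = (-15)·(24/5)·(2·(36/5)-(24/5))/12² = -24/5 kN·m
  R_B = -6M₀ab/L³ = -6·(-15)·(36/5)·(24/5)/12³ = 9/5 kN
  M_B = M₀a(2b-a)/L² = (-15)·(36/5)·(2·(24/5)-(36/5))/12² = -9/5 kN·m
Load 4 — applied couple M₀=11 kN·m at a=24/5 m (b=L-a=36/5):
  R_A = 6M₀ab/L³ = 6·11·(24/5)·(36/5)/12³ = 33/25 kN
  M_A = M₀b(2a-b)/L² = 11·(36/5)·(2·(24/5)-(36/5))/12² = 33/25 kN·m
  R_B = -6M₀ab/L³ = -6·11·(24/5)·(36/5)/12³ = -33/25 kN
  M_B = M₀a(2b-a)/L² = 11·(24/5)·(2·(36/5)-(24/5))/12² = 88/25 kN·m
Superposition: R_A = 15616/675 kN, M_A = 12497/225 kN·m, R_B = 35684/675 kN, M_B = -17533/225 kN·m

R_A = 15616/675 kN, M_A = 12497/225 kN·m, R_B = 35684/675 kN, M_B = -17533/225 kN·m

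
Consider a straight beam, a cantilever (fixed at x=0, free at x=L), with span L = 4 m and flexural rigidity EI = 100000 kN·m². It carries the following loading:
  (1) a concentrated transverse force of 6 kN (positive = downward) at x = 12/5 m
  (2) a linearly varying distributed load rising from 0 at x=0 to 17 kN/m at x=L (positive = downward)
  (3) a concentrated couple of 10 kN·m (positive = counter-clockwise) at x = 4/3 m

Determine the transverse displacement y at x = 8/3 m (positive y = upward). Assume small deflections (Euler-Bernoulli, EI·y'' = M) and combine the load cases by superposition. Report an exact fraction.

y(8/3) = -1283033/569531250 m

Load 1 — point force P=6 kN at a=12/5 m (b=L-a=8/5):
  y_1 = -Pa²(3x-a)/(6EI)  [x>a] = -6·(12/5)²·(3·(8/3)-(12/5))/(6·100000) = -126/390625 m
Load 2 — triangular load w₀=17 kN/m (0→w₀ over full span):
  y_2 = (w₀Lx³/12-w₀L²x²/6-w₀x⁵/(120L))/EI = (17·4·(8/3)³/12-17·4²·(8/3)²/6-17·(8/3)⁵/(120·4))/100000 = -25024/11390625 m
Load 3 — applied couple M₀=10 kN·m at a=4/3 m (b=L-a=8/3):
  y_3 = M₀a(2x-a)/(2EI)  [x>a] = 10·(4/3)·(2·(8/3)-(4/3))/(2·100000) = 1/3750 m
Superposition: y = Σ y_i = -1283033/569531250 m ≈ -0.002253 m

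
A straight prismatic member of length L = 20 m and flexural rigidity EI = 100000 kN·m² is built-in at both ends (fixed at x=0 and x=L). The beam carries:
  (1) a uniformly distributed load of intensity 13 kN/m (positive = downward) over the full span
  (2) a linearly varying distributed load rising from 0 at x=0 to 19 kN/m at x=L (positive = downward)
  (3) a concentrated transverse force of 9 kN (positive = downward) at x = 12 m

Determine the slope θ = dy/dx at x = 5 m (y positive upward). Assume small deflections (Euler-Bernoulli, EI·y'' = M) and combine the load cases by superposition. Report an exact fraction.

Load 1 — uniform load w=13 kN/m over full span:
  θ_1 = -wx(L-x)(L-2x)/(12EI) = -13·5·(20-5)·(20-2·5)/(12·100000) = -13/1600 rad
Load 2 — triangular load w₀=19 kN/m (0→w₀ over full span):
  θ_2 = -w₀(2x(L-x)(L-2x)(x+2L)+x²(L-x)²)/(120LEI) = -19·(2·5·(20-5)·(20-2·5)·(5+2·20)+5²·(20-5)²)/(120·20·100000) = -741/128000 rad
Load 3 — point force P=9 kN at a=12 m (b=L-a=8):
  θ_3 = -Pb²x(2aL-(3a+b)x)/(2L³EI)  [x≤a] = -9·8²·5·(2·12·20-(3·12+8)·5)/(2·20³·100000) = -117/250000 rad
Superposition: θ = Σ θ_i = -230113/16000000 rad ≈ -0.014382 rad

θ(5) = -230113/16000000 rad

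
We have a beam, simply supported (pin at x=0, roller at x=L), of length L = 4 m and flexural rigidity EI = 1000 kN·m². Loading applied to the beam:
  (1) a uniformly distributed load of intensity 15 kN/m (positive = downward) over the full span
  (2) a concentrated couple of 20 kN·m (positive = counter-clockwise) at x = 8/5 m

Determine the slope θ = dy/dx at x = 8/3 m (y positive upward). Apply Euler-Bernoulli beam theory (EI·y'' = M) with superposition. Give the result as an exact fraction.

Load 1 — uniform load w=15 kN/m over full span:
  θ_1 = -w(L³-6Lx²+4x³)/(24EI) = -15·(4³-6·4·(8/3)²+4·(8/3)³)/(24·1000) = 13/675 rad
Load 2 — applied couple M₀=20 kN·m at a=8/5 m (b=L-a=12/5):
  θ_2 = (M₀x²/(2L)-M₀(x-a)+C₁)/EI  [x>a] with C₁=M₀(3b²-L²)/(6L)=16/15 = (20·(8/3)²/(2·4)-20·((8/3)-(8/5))+(16/15))/1000 = -14/5625 rad
Superposition: θ = Σ θ_i = 283/16875 rad ≈ 0.016770 rad

θ(8/3) = 283/16875 rad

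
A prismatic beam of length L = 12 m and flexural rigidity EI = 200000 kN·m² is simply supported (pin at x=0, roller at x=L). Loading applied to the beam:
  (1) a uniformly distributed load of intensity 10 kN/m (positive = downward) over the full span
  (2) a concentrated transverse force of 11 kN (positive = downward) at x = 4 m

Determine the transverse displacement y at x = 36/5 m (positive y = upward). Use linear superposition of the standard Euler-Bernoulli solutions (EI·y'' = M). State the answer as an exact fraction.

y(36/5) = -3374/234375 m

Load 1 — uniform load w=10 kN/m over full span:
  y_1 = -wx(L³-2Lx²+x³)/(24EI) = -10·(36/5)·(12³-2·12·(36/5)²+(36/5)³)/(24·200000) = -5022/390625 m
Load 2 — point force P=11 kN at a=4 m (b=L-a=8):
  y_2 = -Pa(L-x)(2Lx-a²-x²)/(6LEI)  [x>a] = -11·4·(12-(36/5))·(2·12·(36/5)-4²-(36/5)²)/(6·12·200000) = -1804/1171875 m
Superposition: y = Σ y_i = -3374/234375 m ≈ -0.014396 m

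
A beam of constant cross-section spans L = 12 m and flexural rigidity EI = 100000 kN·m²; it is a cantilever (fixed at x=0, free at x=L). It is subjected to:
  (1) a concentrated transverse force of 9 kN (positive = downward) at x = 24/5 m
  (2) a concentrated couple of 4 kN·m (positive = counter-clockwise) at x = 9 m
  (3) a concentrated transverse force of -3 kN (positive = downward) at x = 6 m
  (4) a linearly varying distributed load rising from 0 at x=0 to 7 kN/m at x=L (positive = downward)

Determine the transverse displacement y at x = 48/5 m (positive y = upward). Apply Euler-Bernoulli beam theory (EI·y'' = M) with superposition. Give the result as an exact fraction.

Load 1 — point force P=9 kN at a=24/5 m (b=L-a=36/5):
  y_1 = -Pa²(3x-a)/(6EI)  [x>a] = -9·(24/5)²·(3·(48/5)-(24/5))/(6·100000) = -648/78125 m
Load 2 — applied couple M₀=4 kN·m at a=9 m (b=L-a=3):
  y_2 = M₀a(2x-a)/(2EI)  [x>a] = 4·9·(2·(48/5)-9)/(2·100000) = 459/250000 m
Load 3 — point force P=-3 kN at a=6 m (b=L-a=6):
  y_3 = -Pa²(3x-a)/(6EI)  [x>a] = -(-3)·6²·(3·(48/5)-6)/(6·100000) = 513/125000 m
Load 4 — triangular load w₀=7 kN/m (0→w₀ over full span):
  y_4 = (w₀Lx³/12-w₀L²x²/6-w₀x⁵/(120L))/EI = (7·12·(48/5)³/12-7·12²·(48/5)²/6-7·(48/5)⁵/(120·12))/100000 = -4729536/48828125 m
Superposition: y = Σ y_i = -77511951/781250000 m ≈ -0.099215 m

y(48/5) = -77511951/781250000 m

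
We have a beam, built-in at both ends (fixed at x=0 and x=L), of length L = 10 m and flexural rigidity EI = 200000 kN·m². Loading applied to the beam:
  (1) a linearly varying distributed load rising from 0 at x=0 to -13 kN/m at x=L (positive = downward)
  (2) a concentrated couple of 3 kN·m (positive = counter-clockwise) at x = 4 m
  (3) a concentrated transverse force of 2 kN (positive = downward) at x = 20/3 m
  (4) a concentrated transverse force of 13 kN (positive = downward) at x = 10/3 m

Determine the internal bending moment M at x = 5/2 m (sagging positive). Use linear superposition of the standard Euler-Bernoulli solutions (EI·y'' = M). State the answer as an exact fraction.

Load 1 — triangular load w₀=-13 kN/m (0→w₀ over full span):
  M_1 = 3w₀Lx/20 - w₀L²/30 - w₀x³/(6L) = 3·(-13)·10·(5/2)/20 - (-13)·10²/30 - (-13)·(5/2)³/(6·10) = -65/32 kN·m
Load 2 — applied couple M₀=3 kN·m at a=4 m (b=L-a=6):
  M_2 = R_Ax - M_A  [x≤a] with R_A=54/125, M_A=9/25 = (54/125)·(5/2) - (9/25) = 18/25 kN·m
Load 3 — point force P=2 kN at a=20/3 m (b=L-a=10/3):
  M_3 = Pb²(3a+b)x/L³ - Pab²/L²  [x≤a] = 2·(10/3)²·(3·(20/3)+(10/3))·(5/2)/10³ - 2·(20/3)·(10/3)²/10² = -5/27 kN·m
Load 4 — point force P=13 kN at a=10/3 m (b=L-a=20/3):
  M_4 = Pb²(3a+b)x/L³ - Pab²/L²  [x≤a] = 13·(20/3)²·(3·(10/3)+(20/3))·(5/2)/10³ - 13·(10/3)·(20/3)²/10² = 130/27 kN·m
Superposition: M = Σ M_i = 71677/21600 kN·m ≈ 3.318380 kN·m

M(5/2) = 71677/21600 kN·m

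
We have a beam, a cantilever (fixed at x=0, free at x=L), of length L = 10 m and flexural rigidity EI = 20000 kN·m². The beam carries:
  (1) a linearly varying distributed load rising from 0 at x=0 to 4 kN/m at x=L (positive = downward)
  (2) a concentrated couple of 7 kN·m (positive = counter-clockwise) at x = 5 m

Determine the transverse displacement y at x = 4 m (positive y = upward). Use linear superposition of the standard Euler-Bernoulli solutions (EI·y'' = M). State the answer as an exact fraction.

Load 1 — triangular load w₀=4 kN/m (0→w₀ over full span):
  y_1 = (w₀Lx³/12-w₀L²x²/6-w₀x⁵/(120L))/EI = (4·10·4³/12-4·10²·4²/6-4·4⁵/(120·10))/20000 = -2008/46875 m
Load 2 — applied couple M₀=7 kN·m at a=5 m (b=L-a=5):
  y_2 = M₀x²/(2EI)  [x≤a] = 7·4²/(2·20000) = 7/2500 m
Superposition: y = Σ y_i = -7507/187500 m ≈ -0.040037 m

y(4) = -7507/187500 m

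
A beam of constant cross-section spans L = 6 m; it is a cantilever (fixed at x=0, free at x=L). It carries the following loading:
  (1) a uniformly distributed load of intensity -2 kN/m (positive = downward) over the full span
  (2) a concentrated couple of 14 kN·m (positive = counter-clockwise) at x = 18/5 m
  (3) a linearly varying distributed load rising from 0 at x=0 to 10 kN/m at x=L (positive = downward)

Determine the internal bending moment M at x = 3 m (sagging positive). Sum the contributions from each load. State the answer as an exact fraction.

Load 1 — uniform load w=-2 kN/m over full span:
  M_1 = -w(L-x)²/2 = -(-2)·(6-3)²/2 = 9 kN·m
Load 2 — applied couple M₀=14 kN·m at a=18/5 m (b=L-a=12/5):
  M_2 = M₀  [x≤a] = 14 = 14 kN·m
Load 3 — triangular load w₀=10 kN/m (0→w₀ over full span):
  M_3 = w₀Lx/2 - w₀L²/3 - w₀x³/(6L) = 10·6·3/2 - 10·6²/3 - 10·3³/(6·6) = -75/2 kN·m
Superposition: M = Σ M_i = -29/2 kN·m ≈ -14.500000 kN·m

M(3) = -29/2 kN·m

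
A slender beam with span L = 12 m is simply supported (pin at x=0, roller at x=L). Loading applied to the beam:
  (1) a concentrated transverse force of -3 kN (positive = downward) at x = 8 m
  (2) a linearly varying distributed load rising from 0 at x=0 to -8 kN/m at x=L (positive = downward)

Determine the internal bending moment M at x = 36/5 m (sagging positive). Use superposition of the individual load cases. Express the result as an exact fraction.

Load 1 — point force P=-3 kN at a=8 m (b=L-a=4):
  M_1 = Pbx/L  [x≤a] = (-3)·4·(36/5)/12 = -36/5 kN·m
Load 2 — triangular load w₀=-8 kN/m (0→w₀ over full span):
  M_2 = w₀Lx/6 - w₀x³/(6L) = (-8)·12·(36/5)/6 - (-8)·(36/5)³/(6·12) = -9216/125 kN·m
Superposition: M = Σ M_i = -10116/125 kN·m ≈ -80.928000 kN·m

M(36/5) = -10116/125 kN·m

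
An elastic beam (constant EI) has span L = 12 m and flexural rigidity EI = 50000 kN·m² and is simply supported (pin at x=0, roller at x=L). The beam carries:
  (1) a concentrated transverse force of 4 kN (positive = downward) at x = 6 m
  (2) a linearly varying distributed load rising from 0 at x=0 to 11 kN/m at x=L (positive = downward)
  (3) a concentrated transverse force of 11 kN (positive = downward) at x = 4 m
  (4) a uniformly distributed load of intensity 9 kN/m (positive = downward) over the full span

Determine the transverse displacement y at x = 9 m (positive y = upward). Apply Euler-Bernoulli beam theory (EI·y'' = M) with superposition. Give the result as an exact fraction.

Load 1 — point force P=4 kN at a=6 m (b=L-a=6):
  y_1 = -Pa(L-x)(2Lx-a²-x²)/(6LEI)  [x>a] = -4·6·(12-9)·(2·12·9-6²-9²)/(6·12·50000) = -99/50000 m
Load 2 — triangular load w₀=11 kN/m (0→w₀ over full span):
  y_2 = -w₀x(7L⁴-10L²x²+3x⁴)/(360LEI) = -11·9·(7·12⁴-10·12²·9²+3·9⁴)/(360·12·50000) = -35343/1600000 m
Load 3 — point force P=11 kN at a=4 m (b=L-a=8):
  y_3 = -Pa(L-x)(2Lx-a²-x²)/(6LEI)  [x>a] = -11·4·(12-9)·(2·12·9-4²-9²)/(6·12·50000) = -1309/300000 m
Load 4 — uniform load w=9 kN/m over full span:
  y_4 = -wx(L³-2Lx²+x³)/(24EI) = -9·9·(12³-2·12·9²+9³)/(24·50000) = -13851/400000 m
Superposition: y = Σ y_i = -302689/4800000 m ≈ -0.063060 m

y(9) = -302689/4800000 m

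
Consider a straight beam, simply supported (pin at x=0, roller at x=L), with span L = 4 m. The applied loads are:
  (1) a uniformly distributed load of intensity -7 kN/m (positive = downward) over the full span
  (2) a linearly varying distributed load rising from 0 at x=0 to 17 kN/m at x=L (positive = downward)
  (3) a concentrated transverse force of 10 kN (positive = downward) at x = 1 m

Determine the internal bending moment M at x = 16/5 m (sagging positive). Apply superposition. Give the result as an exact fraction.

M(16/5) = 762/125 kN·m

Load 1 — uniform load w=-7 kN/m over full span:
  M_1 = wx(L-x)/2 = (-7)·(16/5)·(4-(16/5))/2 = -224/25 kN·m
Load 2 — triangular load w₀=17 kN/m (0→w₀ over full span):
  M_2 = w₀Lx/6 - w₀x³/(6L) = 17·4·(16/5)/6 - 17·(16/5)³/(6·4) = 1632/125 kN·m
Load 3 — point force P=10 kN at a=1 m (b=L-a=3):
  M_3 = Pa(L-x)/L  [x>a] = 10·1·(4-(16/5))/4 = 2 kN·m
Superposition: M = Σ M_i = 762/125 kN·m ≈ 6.096000 kN·m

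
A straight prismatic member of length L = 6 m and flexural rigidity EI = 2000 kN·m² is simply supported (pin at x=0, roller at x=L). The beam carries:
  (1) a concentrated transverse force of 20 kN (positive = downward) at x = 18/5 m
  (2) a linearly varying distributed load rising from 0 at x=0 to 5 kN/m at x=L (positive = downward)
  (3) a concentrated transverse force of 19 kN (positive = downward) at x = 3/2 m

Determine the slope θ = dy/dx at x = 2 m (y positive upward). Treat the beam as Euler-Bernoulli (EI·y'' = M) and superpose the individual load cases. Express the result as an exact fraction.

Load 1 — point force P=20 kN at a=18/5 m (b=L-a=12/5):
  θ_1 = -Pb(L²-b²-3x²)/(6LEI)  [x≤a] = -20·(12/5)·(6²-(12/5)²-3·2²)/(6·6·2000) = -38/3125 rad
Load 2 — triangular load w₀=5 kN/m (0→w₀ over full span):
  θ_2 = -w₀(7L⁴-30L²x²+15x⁴)/(360LEI) = -5·(7·6⁴-30·6²·2²+15·2⁴)/(360·6·2000) = -13/2250 rad
Load 3 — point force P=19 kN at a=3/2 m (b=L-a=9/2):
  θ_3 = -Pa(2L²-6Lx+3x²+a²)/(6LEI)  [x>a] = -19·(3/2)·(2·6²-6·6·2+3·2²+(3/2)²)/(6·6·2000) = -361/64000 rad
Superposition: θ = Σ θ_i = -339529/14400000 rad ≈ -0.023578 rad

θ(2) = -339529/14400000 rad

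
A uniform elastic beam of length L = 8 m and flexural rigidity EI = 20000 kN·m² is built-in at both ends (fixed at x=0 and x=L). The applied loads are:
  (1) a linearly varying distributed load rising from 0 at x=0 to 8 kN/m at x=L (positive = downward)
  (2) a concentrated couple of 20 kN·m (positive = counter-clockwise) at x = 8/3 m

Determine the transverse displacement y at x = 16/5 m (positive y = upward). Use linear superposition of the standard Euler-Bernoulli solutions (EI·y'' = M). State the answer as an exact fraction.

y(16/5) = -10932/9765625 m

Load 1 — triangular load w₀=8 kN/m (0→w₀ over full span):
  y_1 = -w₀x²(L-x)²(x+2L)/(120LEI) = -8·(16/5)²·(8-(16/5))²·((16/5)+2·8)/(120·8·20000) = -18432/9765625 m
Load 2 — applied couple M₀=20 kN·m at a=8/3 m (b=L-a=16/3):
  y_2 = (R_Ax³/6 - M_Ax²/2 - M₀(x-a)²/2)/EI  [x>a] with R_A=10/3, M_A=0 = ((10/3)·(16/5)³/6 - 0·(16/5)²/2 - 20·((16/5)-(8/3))²/2)/20000 = 12/15625 m
Superposition: y = Σ y_i = -10932/9765625 m ≈ -0.001119 m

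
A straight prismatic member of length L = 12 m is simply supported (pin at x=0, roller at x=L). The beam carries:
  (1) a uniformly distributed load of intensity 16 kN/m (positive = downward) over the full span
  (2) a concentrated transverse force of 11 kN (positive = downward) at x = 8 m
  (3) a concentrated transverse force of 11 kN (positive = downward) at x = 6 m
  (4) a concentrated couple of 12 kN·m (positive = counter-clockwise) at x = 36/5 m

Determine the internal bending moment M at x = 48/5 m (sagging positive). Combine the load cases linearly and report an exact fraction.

Load 1 — uniform load w=16 kN/m over full span:
  M_1 = wx(L-x)/2 = 16·(48/5)·(12-(48/5))/2 = 4608/25 kN·m
Load 2 — point force P=11 kN at a=8 m (b=L-a=4):
  M_2 = Pa(L-x)/L  [x>a] = 11·8·(12-(48/5))/12 = 88/5 kN·m
Load 3 — point force P=11 kN at a=6 m (b=L-a=6):
  M_3 = Pa(L-x)/L  [x>a] = 11·6·(12-(48/5))/12 = 66/5 kN·m
Load 4 — applied couple M₀=12 kN·m at a=36/5 m (b=L-a=24/5):
  M_4 = M₀x/L - M₀  [x>a] = 12·(48/5)/12 - 12 = -12/5 kN·m
Superposition: M = Σ M_i = 5318/25 kN·m ≈ 212.720000 kN·m

M(48/5) = 5318/25 kN·m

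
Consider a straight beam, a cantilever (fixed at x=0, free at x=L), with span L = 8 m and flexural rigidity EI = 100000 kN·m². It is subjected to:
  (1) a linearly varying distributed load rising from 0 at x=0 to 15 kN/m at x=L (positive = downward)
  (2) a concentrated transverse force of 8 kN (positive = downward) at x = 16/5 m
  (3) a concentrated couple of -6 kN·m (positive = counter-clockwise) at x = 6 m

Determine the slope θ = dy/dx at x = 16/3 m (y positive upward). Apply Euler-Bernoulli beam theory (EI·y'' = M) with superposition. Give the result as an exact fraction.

θ(16/3) = -62617/6328125 rad

Load 1 — triangular load w₀=15 kN/m (0→w₀ over full span):
  θ_1 = (w₀Lx²/4-w₀L²x/3-w₀x⁴/(24L))/EI = (15·8·(16/3)²/4-15·8²·(16/3)/3-15·(16/3)⁴/(24·8))/100000 = -464/50625 rad
Load 2 — point force P=8 kN at a=16/5 m (b=L-a=24/5):
  θ_2 = -Pa²/(2EI)  [x>a] = -8·(16/5)²/(2·100000) = -32/78125 rad
Load 3 — applied couple M₀=-6 kN·m at a=6 m (b=L-a=2):
  θ_3 = M₀x/EI  [x≤a] = (-6)·(16/3)/100000 = -1/3125 rad
Superposition: θ = Σ θ_i = -62617/6328125 rad ≈ -0.009895 rad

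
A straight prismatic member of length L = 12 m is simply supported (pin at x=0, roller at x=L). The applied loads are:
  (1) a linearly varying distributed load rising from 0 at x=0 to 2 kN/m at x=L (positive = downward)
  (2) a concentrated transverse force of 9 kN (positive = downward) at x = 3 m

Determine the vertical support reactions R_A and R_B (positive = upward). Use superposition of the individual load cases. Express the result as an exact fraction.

R_A = 43/4 kN, R_B = 41/4 kN

Load 1 — triangular load w₀=2 kN/m (0→w₀ over full span):
  R_A = w₀L/6 = 2·12/6 = 4 kN
  R_B = w₀L/3 = 2·12/3 = 8 kN
Load 2 — point force P=9 kN at a=3 m (b=L-a=9):
  R_A = Pb/L = 9·9/12 = 27/4 kN
  R_B = Pa/L = 9·3/12 = 9/4 kN
Superposition: R_A = 43/4 kN, R_B = 41/4 kN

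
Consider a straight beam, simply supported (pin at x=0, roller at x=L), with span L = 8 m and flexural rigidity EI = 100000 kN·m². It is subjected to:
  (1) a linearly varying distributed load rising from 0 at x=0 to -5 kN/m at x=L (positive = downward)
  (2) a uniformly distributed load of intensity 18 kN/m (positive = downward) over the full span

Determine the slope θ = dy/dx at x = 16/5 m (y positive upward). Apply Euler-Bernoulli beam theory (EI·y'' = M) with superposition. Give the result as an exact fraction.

Load 1 — triangular load w₀=-5 kN/m (0→w₀ over full span):
  θ_1 = -w₀(7L⁴-30L²x²+15x⁴)/(360LEI) = -(-5)·(7·8⁴-30·8²·(16/5)²+15·(16/5)⁴)/(360·8·100000) = 646/3515625 rad
Load 2 — uniform load w=18 kN/m over full span:
  θ_2 = -w(L³-6Lx²+4x³)/(24EI) = -18·(8³-6·8·(16/5)²+4·(16/5)³)/(24·100000) = -444/390625 rad
Superposition: θ = Σ θ_i = -134/140625 rad ≈ -0.000953 rad

θ(16/5) = -134/140625 rad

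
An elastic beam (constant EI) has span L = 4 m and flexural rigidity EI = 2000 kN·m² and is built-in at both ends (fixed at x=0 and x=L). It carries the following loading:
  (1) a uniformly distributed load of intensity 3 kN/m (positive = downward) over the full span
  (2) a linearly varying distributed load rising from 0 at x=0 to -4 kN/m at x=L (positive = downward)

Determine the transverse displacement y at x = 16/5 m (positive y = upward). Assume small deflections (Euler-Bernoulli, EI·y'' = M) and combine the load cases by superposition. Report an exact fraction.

Load 1 — uniform load w=3 kN/m over full span:
  y_1 = -wx²(L-x)²/(24EI) = -3·(16/5)²·(4-(16/5))²/(24·2000) = -32/78125 m
Load 2 — triangular load w₀=-4 kN/m (0→w₀ over full span):
  y_2 = -w₀x²(L-x)²(x+2L)/(120LEI) = -(-4)·(16/5)²·(4-(16/5))²·((16/5)+2·4)/(120·4·2000) = 1792/5859375 m
Superposition: y = Σ y_i = -608/5859375 m ≈ -0.000104 m

y(16/5) = -608/5859375 m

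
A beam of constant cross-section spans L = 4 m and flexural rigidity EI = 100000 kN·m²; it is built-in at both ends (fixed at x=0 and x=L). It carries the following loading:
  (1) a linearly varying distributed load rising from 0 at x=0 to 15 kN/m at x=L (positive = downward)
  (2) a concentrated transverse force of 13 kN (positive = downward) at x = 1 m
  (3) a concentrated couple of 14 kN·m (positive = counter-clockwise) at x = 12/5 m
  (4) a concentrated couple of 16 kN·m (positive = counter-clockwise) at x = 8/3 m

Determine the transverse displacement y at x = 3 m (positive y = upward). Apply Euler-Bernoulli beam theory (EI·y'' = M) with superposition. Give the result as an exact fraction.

y(3) = -2801/57600000 m

Load 1 — triangular load w₀=15 kN/m (0→w₀ over full span):
  y_1 = -w₀x²(L-x)²(x+2L)/(120LEI) = -15·3²·(4-3)²·(3+2·4)/(120·4·100000) = -99/3200000 m
Load 2 — point force P=13 kN at a=1 m (b=L-a=3):
  y_2 = -Pa²(L-x)²(3bL-(3b+a)(L-x))/(6L³EI)  [x>a] = -13·1²·(4-3)²·(3·3·4-(3·3+1)·(4-3))/(6·4³·100000) = -169/19200000 m
Load 3 — applied couple M₀=14 kN·m at a=12/5 m (b=L-a=8/5):
  y_3 = (R_Ax³/6 - M_Ax²/2 - M₀(x-a)²/2)/EI  [x>a] with R_A=126/25, M_A=112/25 = ((126/25)·3³/6 - (112/25)·3²/2 - 14·(3-(12/5))²/2)/100000 = 0 m
Load 4 — applied couple M₀=16 kN·m at a=8/3 m (b=L-a=4/3):
  y_4 = (R_Ax³/6 - M_Ax²/2 - M₀(x-a)²/2)/EI  [x>a] with R_A=16/3, M_A=16/3 = ((16/3)·3³/6 - (16/3)·3²/2 - 16·(3-(8/3))²/2)/100000 = -1/112500 m
Superposition: y = Σ y_i = -2801/57600000 m ≈ -0.000049 m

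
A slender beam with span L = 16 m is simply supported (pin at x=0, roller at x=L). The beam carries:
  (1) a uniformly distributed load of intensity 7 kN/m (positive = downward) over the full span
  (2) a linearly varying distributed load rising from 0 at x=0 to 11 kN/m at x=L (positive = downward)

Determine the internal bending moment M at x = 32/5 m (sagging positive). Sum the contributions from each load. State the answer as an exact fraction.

M(32/5) = 46592/125 kN·m

Load 1 — uniform load w=7 kN/m over full span:
  M_1 = wx(L-x)/2 = 7·(32/5)·(16-(32/5))/2 = 5376/25 kN·m
Load 2 — triangular load w₀=11 kN/m (0→w₀ over full span):
  M_2 = w₀Lx/6 - w₀x³/(6L) = 11·16·(32/5)/6 - 11·(32/5)³/(6·16) = 19712/125 kN·m
Superposition: M = Σ M_i = 46592/125 kN·m ≈ 372.736000 kN·m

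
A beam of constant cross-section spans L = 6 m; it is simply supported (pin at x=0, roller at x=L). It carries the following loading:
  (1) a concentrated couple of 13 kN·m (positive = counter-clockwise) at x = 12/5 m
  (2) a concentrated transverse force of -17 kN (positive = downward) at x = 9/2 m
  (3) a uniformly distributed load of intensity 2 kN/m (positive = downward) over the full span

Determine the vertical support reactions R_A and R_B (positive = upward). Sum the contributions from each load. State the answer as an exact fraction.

Load 1 — applied couple M₀=13 kN·m at a=12/5 m (b=L-a=18/5):
  R_A = M₀/L = 13/6 kN
  R_B = -M₀/L = -13/6 kN
Load 2 — point force P=-17 kN at a=9/2 m (b=L-a=3/2):
  R_A = Pb/L = (-17)·(3/2)/6 = -17/4 kN
  R_B = Pa/L = (-17)·(9/2)/6 = -51/4 kN
Load 3 — uniform load w=2 kN/m over full span:
  R_A = wL/2 = 2·6/2 = 6 kN
  R_B = wL/2 = 2·6/2 = 6 kN
Superposition: R_A = 47/12 kN, R_B = -107/12 kN

R_A = 47/12 kN, R_B = -107/12 kN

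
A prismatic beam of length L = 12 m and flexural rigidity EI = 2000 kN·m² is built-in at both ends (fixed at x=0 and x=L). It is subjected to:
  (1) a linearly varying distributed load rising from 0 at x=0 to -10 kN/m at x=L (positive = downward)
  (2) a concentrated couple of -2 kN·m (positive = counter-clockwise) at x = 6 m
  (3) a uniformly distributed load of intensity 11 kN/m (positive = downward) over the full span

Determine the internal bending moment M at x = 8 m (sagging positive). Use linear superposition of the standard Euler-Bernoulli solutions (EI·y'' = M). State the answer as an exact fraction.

M(8) = 353/18 kN·m

Load 1 — triangular load w₀=-10 kN/m (0→w₀ over full span):
  M_1 = 3w₀Lx/20 - w₀L²/30 - w₀x³/(6L) = 3·(-10)·12·8/20 - (-10)·12²/30 - (-10)·8³/(6·12) = -224/9 kN·m
Load 2 — applied couple M₀=-2 kN·m at a=6 m (b=L-a=6):
  M_2 = R_Ax - M_A - M₀  [x>a] with R_A=-1/4, M_A=-1/2 = (-1/4)·8 - (-1/2) - (-2) = 1/2 kN·m
Load 3 — uniform load w=11 kN/m over full span:
  M_3 = wLx/2 - wL²/12 - wx²/2 = 11·12·8/2 - 11·12²/12 - 11·8²/2 = 44 kN·m
Superposition: M = Σ M_i = 353/18 kN·m ≈ 19.611111 kN·m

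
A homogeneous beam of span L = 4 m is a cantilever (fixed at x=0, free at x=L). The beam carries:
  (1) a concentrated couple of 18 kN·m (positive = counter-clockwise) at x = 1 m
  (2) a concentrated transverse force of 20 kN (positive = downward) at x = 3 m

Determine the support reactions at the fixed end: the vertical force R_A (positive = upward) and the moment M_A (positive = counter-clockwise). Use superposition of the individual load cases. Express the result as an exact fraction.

R_A = 20 kN, M_A = 42 kN·m

Load 1 — applied couple M₀=18 kN·m at a=1 m (b=L-a=3):
  R_A = 0 kN
  M_A = -M₀ = -18 kN·m
Load 2 — point force P=20 kN at a=3 m (b=L-a=1):
  R_A = P = 20 kN
  M_A = Pa = 20·3 = 60 kN·m
Superposition: R_A = 20 kN, M_A = 42 kN·m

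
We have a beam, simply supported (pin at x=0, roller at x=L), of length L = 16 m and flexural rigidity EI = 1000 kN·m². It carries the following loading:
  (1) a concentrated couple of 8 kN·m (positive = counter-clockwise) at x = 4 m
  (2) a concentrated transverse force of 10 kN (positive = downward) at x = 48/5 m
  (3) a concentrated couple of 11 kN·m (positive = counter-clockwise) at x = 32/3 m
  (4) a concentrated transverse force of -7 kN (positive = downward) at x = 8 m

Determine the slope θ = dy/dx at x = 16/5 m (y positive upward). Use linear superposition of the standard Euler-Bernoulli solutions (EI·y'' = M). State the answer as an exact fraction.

θ(16/5) = -1553/56250 rad

Load 1 — applied couple M₀=8 kN·m at a=4 m (b=L-a=12):
  θ_1 = (M₀x²/(2L)+C₁)/EI  [x≤a] with C₁=M₀(3b²-L²)/(6L)=44/3 = (8·(16/5)²/(2·16)+(44/3))/1000 = 323/18750 rad
Load 2 — point force P=10 kN at a=48/5 m (b=L-a=32/5):
  θ_2 = -Pb(L²-b²-3x²)/(6LEI)  [x≤a] = -10·(32/5)·(16²-(32/5)²-3·(16/5)²)/(6·16·1000) = -384/3125 rad
Load 3 — applied couple M₀=11 kN·m at a=32/3 m (b=L-a=16/3):
  θ_3 = (M₀x²/(2L)+C₁)/EI  [x≤a] with C₁=M₀(3b²-L²)/(6L)=-176/9 = (11·(16/5)²/(2·16)+(-176/9))/1000 = -451/28125 rad
Load 4 — point force P=-7 kN at a=8 m (b=L-a=8):
  θ_4 = -Pb(L²-b²-3x²)/(6LEI)  [x≤a] = -(-7)·8·(16²-8²-3·(16/5)²)/(6·16·1000) = 294/3125 rad
Superposition: θ = Σ θ_i = -1553/56250 rad ≈ -0.027609 rad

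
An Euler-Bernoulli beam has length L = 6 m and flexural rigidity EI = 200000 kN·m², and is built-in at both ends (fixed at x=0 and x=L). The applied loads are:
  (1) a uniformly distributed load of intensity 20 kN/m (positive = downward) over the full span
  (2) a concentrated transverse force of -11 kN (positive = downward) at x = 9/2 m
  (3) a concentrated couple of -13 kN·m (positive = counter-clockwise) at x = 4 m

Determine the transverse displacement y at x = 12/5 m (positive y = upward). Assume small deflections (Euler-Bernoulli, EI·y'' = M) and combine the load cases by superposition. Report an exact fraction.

Load 1 — uniform load w=20 kN/m over full span:
  y_1 = -wx²(L-x)²/(24EI) = -20·(12/5)²·(6-(12/5))²/(24·200000) = -243/781250 m
Load 2 — point force P=-11 kN at a=9/2 m (b=L-a=3/2):
  y_2 = -Pb²x²(3aL-(3a+b)x)/(6L³EI)  [x≤a] = -(-11)·(3/2)²·(12/5)²·(3·(9/2)·6-(3·(9/2)+(3/2))·(12/5))/(6·6³·200000) = 99/4000000 m
Load 3 — applied couple M₀=-13 kN·m at a=4 m (b=L-a=2):
  y_3 = (R_Ax³/6 - M_Ax²/2)/EI  [x≤a] with R_A=-26/9, M_A=-13/3 = ((-26/9)·(12/5)³/6 - (-13/3)·(12/5)²/2)/200000 = 91/3125000 m
Superposition: y = Σ y_i = -25717/100000000 m ≈ -0.000257 m

y(12/5) = -25717/100000000 m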